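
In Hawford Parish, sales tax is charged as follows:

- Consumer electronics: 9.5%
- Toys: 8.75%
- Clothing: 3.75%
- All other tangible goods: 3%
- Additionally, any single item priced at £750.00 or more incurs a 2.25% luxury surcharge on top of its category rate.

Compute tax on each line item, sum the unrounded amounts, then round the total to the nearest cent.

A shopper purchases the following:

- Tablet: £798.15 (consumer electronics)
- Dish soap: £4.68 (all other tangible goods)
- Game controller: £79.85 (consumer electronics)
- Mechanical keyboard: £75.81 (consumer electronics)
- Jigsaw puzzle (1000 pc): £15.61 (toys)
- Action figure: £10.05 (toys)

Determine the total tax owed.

Tablet £798.15: consumer electronics → 9.5% + 2.25% surcharge = 11.75% → £93.782625
Dish soap £4.68: all other tangible goods → 3% → £0.1404
Game controller £79.85: consumer electronics → 9.5% → £7.58575
Mechanical keyboard £75.81: consumer electronics → 9.5% → £7.20195
Jigsaw puzzle (1000 pc) £15.61: toys → 8.75% → £1.365875
Action figure £10.05: toys → 8.75% → £0.879375
Unrounded tax sum = £110.955975 → £110.96

£110.96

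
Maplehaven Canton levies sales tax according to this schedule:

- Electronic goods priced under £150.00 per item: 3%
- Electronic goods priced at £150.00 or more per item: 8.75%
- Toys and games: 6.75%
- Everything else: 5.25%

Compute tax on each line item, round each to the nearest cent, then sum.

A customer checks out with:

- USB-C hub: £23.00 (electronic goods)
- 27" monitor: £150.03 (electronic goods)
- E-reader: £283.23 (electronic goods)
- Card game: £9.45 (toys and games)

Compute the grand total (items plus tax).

£504.95

USB-C hub £23.00: electronic goods, under £150.00 → 3% → £0.69
27" monitor £150.03: electronic goods, £150.00 or more → 8.75% → £13.13
E-reader £283.23: electronic goods, £150.00 or more → 8.75% → £24.78
Card game £9.45: toys and games → 6.75% → £0.64
Subtotal = £465.71; tax = £39.24; total due = £504.95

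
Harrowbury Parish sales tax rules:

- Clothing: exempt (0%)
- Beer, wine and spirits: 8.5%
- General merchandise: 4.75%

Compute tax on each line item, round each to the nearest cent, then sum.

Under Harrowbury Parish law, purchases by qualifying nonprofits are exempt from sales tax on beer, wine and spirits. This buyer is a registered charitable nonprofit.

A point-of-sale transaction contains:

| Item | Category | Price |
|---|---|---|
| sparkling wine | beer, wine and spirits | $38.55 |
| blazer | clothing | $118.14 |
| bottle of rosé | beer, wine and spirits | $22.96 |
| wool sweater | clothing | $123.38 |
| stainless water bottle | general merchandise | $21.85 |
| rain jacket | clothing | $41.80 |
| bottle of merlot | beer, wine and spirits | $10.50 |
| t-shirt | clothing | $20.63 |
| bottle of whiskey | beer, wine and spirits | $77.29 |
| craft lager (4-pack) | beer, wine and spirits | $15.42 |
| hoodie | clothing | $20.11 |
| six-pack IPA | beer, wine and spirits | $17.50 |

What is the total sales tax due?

$1.04

Sparkling wine $38.55: beer, wine and spirits, buyer-exempt → 0% → $0.00
Blazer $118.14: clothing → 0% → $0.00
Bottle of rosé $22.96: beer, wine and spirits, buyer-exempt → 0% → $0.00
Wool sweater $123.38: clothing → 0% → $0.00
Stainless water bottle $21.85: general merchandise → 4.75% → $1.04
Rain jacket $41.80: clothing → 0% → $0.00
Bottle of merlot $10.50: beer, wine and spirits, buyer-exempt → 0% → $0.00
T-shirt $20.63: clothing → 0% → $0.00
Bottle of whiskey $77.29: beer, wine and spirits, buyer-exempt → 0% → $0.00
Craft lager (4-pack) $15.42: beer, wine and spirits, buyer-exempt → 0% → $0.00
Hoodie $20.11: clothing → 0% → $0.00
Six-pack IPA $17.50: beer, wine and spirits, buyer-exempt → 0% → $0.00
Total tax = $1.04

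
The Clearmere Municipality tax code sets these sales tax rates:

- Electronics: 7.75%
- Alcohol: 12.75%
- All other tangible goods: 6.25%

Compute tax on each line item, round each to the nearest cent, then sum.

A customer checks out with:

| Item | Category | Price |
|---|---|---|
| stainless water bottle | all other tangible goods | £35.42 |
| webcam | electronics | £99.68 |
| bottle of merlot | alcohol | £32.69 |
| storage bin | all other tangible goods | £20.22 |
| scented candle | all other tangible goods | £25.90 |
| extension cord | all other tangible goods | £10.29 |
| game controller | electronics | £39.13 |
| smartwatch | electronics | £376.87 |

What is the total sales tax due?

Stainless water bottle £35.42: all other tangible goods → 6.25% → £2.21
Webcam £99.68: electronics → 7.75% → £7.73
Bottle of merlot £32.69: alcohol → 12.75% → £4.17
Storage bin £20.22: all other tangible goods → 6.25% → £1.26
Scented candle £25.90: all other tangible goods → 6.25% → £1.62
Extension cord £10.29: all other tangible goods → 6.25% → £0.64
Game controller £39.13: electronics → 7.75% → £3.03
Smartwatch £376.87: electronics → 7.75% → £29.21
Total tax = £2.21 + £7.73 + £4.17 + £1.26 + £1.62 + £0.64 + £3.03 + £29.21 = £49.87

£49.87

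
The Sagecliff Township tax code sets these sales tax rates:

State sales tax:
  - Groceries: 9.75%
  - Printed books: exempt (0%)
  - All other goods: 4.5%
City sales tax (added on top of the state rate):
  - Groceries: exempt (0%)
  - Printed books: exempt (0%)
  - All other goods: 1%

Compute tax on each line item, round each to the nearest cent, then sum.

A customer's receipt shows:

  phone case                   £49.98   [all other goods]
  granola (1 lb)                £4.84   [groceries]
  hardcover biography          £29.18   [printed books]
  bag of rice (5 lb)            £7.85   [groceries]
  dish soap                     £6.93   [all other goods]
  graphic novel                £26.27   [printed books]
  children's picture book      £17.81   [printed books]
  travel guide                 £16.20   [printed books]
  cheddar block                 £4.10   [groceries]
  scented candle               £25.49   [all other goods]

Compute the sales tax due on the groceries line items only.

Granola (1 lb) £4.84: groceries → 9.75% + 0% city = 9.75% → £0.47
Bag of rice (5 lb) £7.85: groceries → 9.75% + 0% city = 9.75% → £0.77
Cheddar block £4.10: groceries → 9.75% + 0% city = 9.75% → £0.40
Tax on groceries = £0.47 + £0.77 + £0.40 = £1.64

£1.64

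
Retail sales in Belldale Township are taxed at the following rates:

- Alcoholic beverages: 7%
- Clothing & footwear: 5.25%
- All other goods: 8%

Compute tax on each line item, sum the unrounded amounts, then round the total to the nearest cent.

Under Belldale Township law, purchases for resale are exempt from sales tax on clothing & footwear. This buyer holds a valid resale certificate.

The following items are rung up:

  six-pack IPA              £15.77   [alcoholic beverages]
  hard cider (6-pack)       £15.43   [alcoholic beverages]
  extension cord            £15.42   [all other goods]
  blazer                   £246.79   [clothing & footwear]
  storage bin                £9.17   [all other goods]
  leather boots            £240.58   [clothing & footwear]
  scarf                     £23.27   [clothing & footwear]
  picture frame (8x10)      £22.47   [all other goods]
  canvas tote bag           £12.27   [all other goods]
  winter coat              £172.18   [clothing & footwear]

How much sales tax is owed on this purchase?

£6.93

Six-pack IPA £15.77: alcoholic beverages → 7% → £1.1039
Hard cider (6-pack) £15.43: alcoholic beverages → 7% → £1.0801
Extension cord £15.42: all other goods → 8% → £1.2336
Blazer £246.79: clothing & footwear, buyer-exempt → 0% → £0.00
Storage bin £9.17: all other goods → 8% → £0.7336
Leather boots £240.58: clothing & footwear, buyer-exempt → 0% → £0.00
Scarf £23.27: clothing & footwear, buyer-exempt → 0% → £0.00
Picture frame (8x10) £22.47: all other goods → 8% → £1.7976
Canvas tote bag £12.27: all other goods → 8% → £0.9816
Winter coat £172.18: clothing & footwear, buyer-exempt → 0% → £0.00
Unrounded tax sum = £6.9304 → £6.93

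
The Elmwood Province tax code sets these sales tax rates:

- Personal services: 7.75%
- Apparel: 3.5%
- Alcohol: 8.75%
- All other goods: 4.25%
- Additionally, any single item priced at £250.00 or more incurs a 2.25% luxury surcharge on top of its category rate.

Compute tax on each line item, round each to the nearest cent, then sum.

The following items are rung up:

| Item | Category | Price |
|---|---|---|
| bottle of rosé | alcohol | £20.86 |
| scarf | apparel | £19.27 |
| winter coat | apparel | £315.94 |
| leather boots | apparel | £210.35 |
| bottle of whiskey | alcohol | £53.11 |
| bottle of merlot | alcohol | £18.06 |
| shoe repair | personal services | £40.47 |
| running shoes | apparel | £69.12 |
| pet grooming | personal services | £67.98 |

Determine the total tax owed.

Bottle of rosé £20.86: alcohol → 8.75% → £1.83
Scarf £19.27: apparel → 3.5% → £0.67
Winter coat £315.94: apparel → 3.5% + 2.25% surcharge = 5.75% → £18.17
Leather boots £210.35: apparel → 3.5% → £7.36
Bottle of whiskey £53.11: alcohol → 8.75% → £4.65
Bottle of merlot £18.06: alcohol → 8.75% → £1.58
Shoe repair £40.47: personal services → 7.75% → £3.14
Running shoes £69.12: apparel → 3.5% → £2.42
Pet grooming £67.98: personal services → 7.75% → £5.27
Total tax = £1.83 + £0.67 + £18.17 + £7.36 + £4.65 + £1.58 + £3.14 + £2.42 + £5.27 = £45.09

£45.09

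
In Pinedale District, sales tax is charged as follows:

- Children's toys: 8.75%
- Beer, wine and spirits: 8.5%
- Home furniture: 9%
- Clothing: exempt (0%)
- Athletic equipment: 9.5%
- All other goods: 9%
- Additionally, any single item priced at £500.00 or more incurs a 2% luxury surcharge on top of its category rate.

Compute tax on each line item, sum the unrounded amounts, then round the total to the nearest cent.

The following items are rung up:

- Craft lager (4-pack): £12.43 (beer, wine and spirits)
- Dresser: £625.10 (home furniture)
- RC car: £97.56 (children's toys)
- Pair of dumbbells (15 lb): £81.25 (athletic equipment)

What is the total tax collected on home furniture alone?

£68.76

Dresser £625.10: home furniture → 9% + 2% surcharge = 11% → £68.761
Tax on home furniture: unrounded sum = £68.761 → £68.76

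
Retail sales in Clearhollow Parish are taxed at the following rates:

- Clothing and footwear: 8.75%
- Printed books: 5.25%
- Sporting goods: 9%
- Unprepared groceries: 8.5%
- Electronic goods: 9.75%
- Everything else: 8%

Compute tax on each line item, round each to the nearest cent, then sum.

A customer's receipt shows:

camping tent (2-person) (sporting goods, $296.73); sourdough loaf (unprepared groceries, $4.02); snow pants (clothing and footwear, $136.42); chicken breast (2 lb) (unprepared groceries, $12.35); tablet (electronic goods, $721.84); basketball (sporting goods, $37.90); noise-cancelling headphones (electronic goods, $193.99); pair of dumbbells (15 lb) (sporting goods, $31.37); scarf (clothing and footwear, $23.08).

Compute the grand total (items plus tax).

Camping tent (2-person) $296.73: sporting goods → 9% → $26.71
Sourdough loaf $4.02: unprepared groceries → 8.5% → $0.34
Snow pants $136.42: clothing and footwear → 8.75% → $11.94
Chicken breast (2 lb) $12.35: unprepared groceries → 8.5% → $1.05
Tablet $721.84: electronic goods → 9.75% → $70.38
Basketball $37.90: sporting goods → 9% → $3.41
Noise-cancelling headphones $193.99: electronic goods → 9.75% → $18.91
Pair of dumbbells (15 lb) $31.37: sporting goods → 9% → $2.82
Scarf $23.08: clothing and footwear → 8.75% → $2.02
Subtotal = $1457.70; tax = $137.58; total due = $1595.28

$1595.28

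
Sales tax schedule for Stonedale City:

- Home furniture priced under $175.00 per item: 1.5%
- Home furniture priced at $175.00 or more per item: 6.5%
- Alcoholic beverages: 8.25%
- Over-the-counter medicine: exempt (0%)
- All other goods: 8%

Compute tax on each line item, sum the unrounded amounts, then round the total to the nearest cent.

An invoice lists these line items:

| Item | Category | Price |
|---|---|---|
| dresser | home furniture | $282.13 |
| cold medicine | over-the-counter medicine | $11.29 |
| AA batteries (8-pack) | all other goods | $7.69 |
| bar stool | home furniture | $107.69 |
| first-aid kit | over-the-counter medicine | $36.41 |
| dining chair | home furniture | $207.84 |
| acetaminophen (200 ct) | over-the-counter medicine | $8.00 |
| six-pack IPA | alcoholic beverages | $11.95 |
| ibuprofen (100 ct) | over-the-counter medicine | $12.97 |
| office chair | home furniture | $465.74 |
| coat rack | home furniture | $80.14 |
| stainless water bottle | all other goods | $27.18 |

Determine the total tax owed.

Dresser $282.13: home furniture, $175.00 or more → 6.5% → $18.33845
Cold medicine $11.29: over-the-counter medicine → 0% → $0.00
AA batteries (8-pack) $7.69: all other goods → 8% → $0.6152
Bar stool $107.69: home furniture, under $175.00 → 1.5% → $1.61535
First-aid kit $36.41: over-the-counter medicine → 0% → $0.00
Dining chair $207.84: home furniture, $175.00 or more → 6.5% → $13.5096
Acetaminophen (200 ct) $8.00: over-the-counter medicine → 0% → $0.00
Six-pack IPA $11.95: alcoholic beverages → 8.25% → $0.985875
Ibuprofen (100 ct) $12.97: over-the-counter medicine → 0% → $0.00
Office chair $465.74: home furniture, $175.00 or more → 6.5% → $30.2731
Coat rack $80.14: home furniture, under $175.00 → 1.5% → $1.2021
Stainless water bottle $27.18: all other goods → 8% → $2.1744
Unrounded tax sum = $68.714075 → $68.71

$68.71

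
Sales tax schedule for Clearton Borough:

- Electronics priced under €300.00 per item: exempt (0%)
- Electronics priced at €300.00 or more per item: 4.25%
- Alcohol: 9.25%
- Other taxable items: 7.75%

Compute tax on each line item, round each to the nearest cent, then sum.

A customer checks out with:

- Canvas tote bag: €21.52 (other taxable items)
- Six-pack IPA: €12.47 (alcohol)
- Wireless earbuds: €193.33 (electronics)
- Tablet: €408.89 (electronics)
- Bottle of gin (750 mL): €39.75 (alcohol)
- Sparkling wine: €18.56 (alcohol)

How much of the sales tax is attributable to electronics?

€17.38

Wireless earbuds €193.33: electronics, under €300.00 → 0% → €0.00
Tablet €408.89: electronics, €300.00 or more → 4.25% → €17.38
Tax on electronics = €0.00 + €17.38 = €17.38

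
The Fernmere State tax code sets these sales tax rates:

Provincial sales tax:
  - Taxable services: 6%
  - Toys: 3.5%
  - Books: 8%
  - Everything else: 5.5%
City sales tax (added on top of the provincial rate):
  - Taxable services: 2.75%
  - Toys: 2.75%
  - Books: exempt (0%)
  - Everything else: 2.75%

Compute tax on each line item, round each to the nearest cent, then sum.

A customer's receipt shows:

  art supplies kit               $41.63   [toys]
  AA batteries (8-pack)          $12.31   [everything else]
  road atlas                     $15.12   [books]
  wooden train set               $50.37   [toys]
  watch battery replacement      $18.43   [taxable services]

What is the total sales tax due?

$9.59

Art supplies kit $41.63: toys → 3.5% + 2.75% city = 6.25% → $2.60
AA batteries (8-pack) $12.31: everything else → 5.5% + 2.75% city = 8.25% → $1.02
Road atlas $15.12: books → 8% + 0% city = 8% → $1.21
Wooden train set $50.37: toys → 3.5% + 2.75% city = 6.25% → $3.15
Watch battery replacement $18.43: taxable services → 6% + 2.75% city = 8.75% → $1.61
Total tax = $2.60 + $1.02 + $1.21 + $3.15 + $1.61 = $9.59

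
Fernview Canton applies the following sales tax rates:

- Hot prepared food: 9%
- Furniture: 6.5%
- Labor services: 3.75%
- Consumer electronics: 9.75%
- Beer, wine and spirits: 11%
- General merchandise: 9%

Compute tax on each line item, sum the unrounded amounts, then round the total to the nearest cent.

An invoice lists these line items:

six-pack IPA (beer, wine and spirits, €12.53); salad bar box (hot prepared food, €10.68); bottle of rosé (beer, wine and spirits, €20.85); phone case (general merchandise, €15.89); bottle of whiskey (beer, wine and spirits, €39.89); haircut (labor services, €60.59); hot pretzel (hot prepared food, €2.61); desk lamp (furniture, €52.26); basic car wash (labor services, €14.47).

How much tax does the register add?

€16.90

Six-pack IPA €12.53: beer, wine and spirits → 11% → €1.3783
Salad bar box €10.68: hot prepared food → 9% → €0.9612
Bottle of rosé €20.85: beer, wine and spirits → 11% → €2.2935
Phone case €15.89: general merchandise → 9% → €1.4301
Bottle of whiskey €39.89: beer, wine and spirits → 11% → €4.3879
Haircut €60.59: labor services → 3.75% → €2.272125
Hot pretzel €2.61: hot prepared food → 9% → €0.2349
Desk lamp €52.26: furniture → 6.5% → €3.3969
Basic car wash €14.47: labor services → 3.75% → €0.542625
Unrounded tax sum = €16.89755 → €16.90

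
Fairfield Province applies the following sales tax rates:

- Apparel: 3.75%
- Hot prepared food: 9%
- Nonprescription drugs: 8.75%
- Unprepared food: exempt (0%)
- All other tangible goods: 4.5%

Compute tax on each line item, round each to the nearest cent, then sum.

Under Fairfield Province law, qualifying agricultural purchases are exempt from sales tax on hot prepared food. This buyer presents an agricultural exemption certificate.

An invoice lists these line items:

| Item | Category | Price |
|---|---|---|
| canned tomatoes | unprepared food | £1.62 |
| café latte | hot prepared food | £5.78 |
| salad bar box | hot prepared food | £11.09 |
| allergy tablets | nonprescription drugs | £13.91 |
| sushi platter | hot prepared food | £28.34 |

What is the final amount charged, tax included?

Canned tomatoes £1.62: unprepared food → 0% → £0.00
Café latte £5.78: hot prepared food, buyer-exempt → 0% → £0.00
Salad bar box £11.09: hot prepared food, buyer-exempt → 0% → £0.00
Allergy tablets £13.91: nonprescription drugs → 8.75% → £1.22
Sushi platter £28.34: hot prepared food, buyer-exempt → 0% → £0.00
Subtotal = £60.74; tax = £1.22; total due = £61.96

£61.96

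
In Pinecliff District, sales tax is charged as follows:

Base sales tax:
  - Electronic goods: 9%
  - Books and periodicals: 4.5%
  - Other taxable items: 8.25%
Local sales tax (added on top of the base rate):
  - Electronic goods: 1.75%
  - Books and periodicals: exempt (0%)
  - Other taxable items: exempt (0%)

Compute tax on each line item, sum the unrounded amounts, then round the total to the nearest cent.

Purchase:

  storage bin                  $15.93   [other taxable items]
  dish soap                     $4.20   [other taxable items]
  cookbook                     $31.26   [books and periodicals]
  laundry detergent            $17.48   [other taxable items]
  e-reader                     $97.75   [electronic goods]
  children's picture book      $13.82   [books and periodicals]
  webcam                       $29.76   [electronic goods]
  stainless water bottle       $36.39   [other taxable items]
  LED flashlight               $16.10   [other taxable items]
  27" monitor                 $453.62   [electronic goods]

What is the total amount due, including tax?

$788.24

Storage bin $15.93: other taxable items → 8.25% + 0% local = 8.25% → $1.314225
Dish soap $4.20: other taxable items → 8.25% + 0% local = 8.25% → $0.3465
Cookbook $31.26: books and periodicals → 4.5% + 0% local = 4.5% → $1.4067
Laundry detergent $17.48: other taxable items → 8.25% + 0% local = 8.25% → $1.4421
E-reader $97.75: electronic goods → 9% + 1.75% local = 10.75% → $10.508125
Children's picture book $13.82: books and periodicals → 4.5% + 0% local = 4.5% → $0.6219
Webcam $29.76: electronic goods → 9% + 1.75% local = 10.75% → $3.1992
Stainless water bottle $36.39: other taxable items → 8.25% + 0% local = 8.25% → $3.002175
LED flashlight $16.10: other taxable items → 8.25% + 0% local = 8.25% → $1.32825
27" monitor $453.62: electronic goods → 9% + 1.75% local = 10.75% → $48.76415
Subtotal = $716.31; unrounded tax = $71.933325 → $71.93; total due = $788.24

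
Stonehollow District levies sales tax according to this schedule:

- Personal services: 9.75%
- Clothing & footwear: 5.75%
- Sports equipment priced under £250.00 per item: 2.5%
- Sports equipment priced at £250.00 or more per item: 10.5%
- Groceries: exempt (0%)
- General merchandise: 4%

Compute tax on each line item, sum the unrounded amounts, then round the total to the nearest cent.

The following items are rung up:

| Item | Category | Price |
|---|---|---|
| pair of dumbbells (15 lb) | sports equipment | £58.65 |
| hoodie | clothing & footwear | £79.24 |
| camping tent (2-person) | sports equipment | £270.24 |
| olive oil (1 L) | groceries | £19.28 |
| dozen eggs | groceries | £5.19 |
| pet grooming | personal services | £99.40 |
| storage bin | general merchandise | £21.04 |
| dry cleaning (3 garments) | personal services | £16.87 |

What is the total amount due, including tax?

Pair of dumbbells (15 lb) £58.65: sports equipment, under £250.00 → 2.5% → £1.46625
Hoodie £79.24: clothing & footwear → 5.75% → £4.5563
Camping tent (2-person) £270.24: sports equipment, £250.00 or more → 10.5% → £28.3752
Olive oil (1 L) £19.28: groceries → 0% → £0.00
Dozen eggs £5.19: groceries → 0% → £0.00
Pet grooming £99.40: personal services → 9.75% → £9.6915
Storage bin £21.04: general merchandise → 4% → £0.8416
Dry cleaning (3 garments) £16.87: personal services → 9.75% → £1.644825
Subtotal = £569.91; unrounded tax = £46.575675 → £46.58; total due = £616.49

£616.49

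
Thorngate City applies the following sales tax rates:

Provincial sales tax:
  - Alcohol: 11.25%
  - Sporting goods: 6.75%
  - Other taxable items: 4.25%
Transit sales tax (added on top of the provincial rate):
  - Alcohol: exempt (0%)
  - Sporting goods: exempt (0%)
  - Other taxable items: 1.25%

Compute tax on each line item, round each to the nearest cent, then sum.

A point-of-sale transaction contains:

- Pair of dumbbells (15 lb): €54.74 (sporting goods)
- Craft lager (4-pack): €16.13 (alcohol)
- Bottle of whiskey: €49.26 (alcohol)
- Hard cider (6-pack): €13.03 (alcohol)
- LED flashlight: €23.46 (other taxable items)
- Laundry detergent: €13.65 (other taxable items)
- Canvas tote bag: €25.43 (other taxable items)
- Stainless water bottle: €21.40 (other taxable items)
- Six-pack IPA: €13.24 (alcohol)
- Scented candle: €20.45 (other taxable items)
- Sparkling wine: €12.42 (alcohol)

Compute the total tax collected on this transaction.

Pair of dumbbells (15 lb) €54.74: sporting goods → 6.75% + 0% transit = 6.75% → €3.69
Craft lager (4-pack) €16.13: alcohol → 11.25% + 0% transit = 11.25% → €1.81
Bottle of whiskey €49.26: alcohol → 11.25% + 0% transit = 11.25% → €5.54
Hard cider (6-pack) €13.03: alcohol → 11.25% + 0% transit = 11.25% → €1.47
LED flashlight €23.46: other taxable items → 4.25% + 1.25% transit = 5.5% → €1.29
Laundry detergent €13.65: other taxable items → 4.25% + 1.25% transit = 5.5% → €0.75
Canvas tote bag €25.43: other taxable items → 4.25% + 1.25% transit = 5.5% → €1.40
Stainless water bottle €21.40: other taxable items → 4.25% + 1.25% transit = 5.5% → €1.18
Six-pack IPA €13.24: alcohol → 11.25% + 0% transit = 11.25% → €1.49
Scented candle €20.45: other taxable items → 4.25% + 1.25% transit = 5.5% → €1.12
Sparkling wine €12.42: alcohol → 11.25% + 0% transit = 11.25% → €1.40
Total tax = €3.69 + €1.81 + €5.54 + €1.47 + €1.29 + €0.75 + €1.40 + €1.18 + €1.49 + €1.12 + €1.40 = €21.14

€21.14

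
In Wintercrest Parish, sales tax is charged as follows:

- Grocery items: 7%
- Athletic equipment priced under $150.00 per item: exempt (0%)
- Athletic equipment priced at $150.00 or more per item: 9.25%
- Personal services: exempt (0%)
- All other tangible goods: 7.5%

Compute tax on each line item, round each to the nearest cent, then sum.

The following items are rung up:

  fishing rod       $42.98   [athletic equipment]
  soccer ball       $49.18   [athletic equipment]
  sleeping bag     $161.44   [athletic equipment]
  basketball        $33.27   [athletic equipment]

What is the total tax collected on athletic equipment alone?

Fishing rod $42.98: athletic equipment, under $150.00 → 0% → $0.00
Soccer ball $49.18: athletic equipment, under $150.00 → 0% → $0.00
Sleeping bag $161.44: athletic equipment, $150.00 or more → 9.25% → $14.93
Basketball $33.27: athletic equipment, under $150.00 → 0% → $0.00
Tax on athletic equipment = $0.00 + $0.00 + $14.93 + $0.00 = $14.93

$14.93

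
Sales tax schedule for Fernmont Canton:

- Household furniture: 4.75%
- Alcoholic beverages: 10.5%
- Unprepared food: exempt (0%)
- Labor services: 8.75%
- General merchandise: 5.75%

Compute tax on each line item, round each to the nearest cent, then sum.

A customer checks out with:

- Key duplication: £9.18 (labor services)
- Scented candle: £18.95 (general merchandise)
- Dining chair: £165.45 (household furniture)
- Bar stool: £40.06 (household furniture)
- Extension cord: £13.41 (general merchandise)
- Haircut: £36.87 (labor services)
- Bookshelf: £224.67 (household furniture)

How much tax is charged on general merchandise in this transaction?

Scented candle £18.95: general merchandise → 5.75% → £1.09
Extension cord £13.41: general merchandise → 5.75% → £0.77
Tax on general merchandise = £1.09 + £0.77 = £1.86

£1.86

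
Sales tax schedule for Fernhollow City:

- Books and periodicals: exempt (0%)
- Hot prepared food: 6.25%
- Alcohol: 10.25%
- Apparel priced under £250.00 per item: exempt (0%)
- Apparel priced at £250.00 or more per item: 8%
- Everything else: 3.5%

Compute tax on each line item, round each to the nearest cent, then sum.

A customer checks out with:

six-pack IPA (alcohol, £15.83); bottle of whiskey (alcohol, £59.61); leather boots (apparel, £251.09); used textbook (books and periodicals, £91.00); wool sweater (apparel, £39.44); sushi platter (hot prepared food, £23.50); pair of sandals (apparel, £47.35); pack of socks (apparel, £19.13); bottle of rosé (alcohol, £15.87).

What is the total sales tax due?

£30.92

Six-pack IPA £15.83: alcohol → 10.25% → £1.62
Bottle of whiskey £59.61: alcohol → 10.25% → £6.11
Leather boots £251.09: apparel, £250.00 or more → 8% → £20.09
Used textbook £91.00: books and periodicals → 0% → £0.00
Wool sweater £39.44: apparel, under £250.00 → 0% → £0.00
Sushi platter £23.50: hot prepared food → 6.25% → £1.47
Pair of sandals £47.35: apparel, under £250.00 → 0% → £0.00
Pack of socks £19.13: apparel, under £250.00 → 0% → £0.00
Bottle of rosé £15.87: alcohol → 10.25% → £1.63
Total tax = £1.62 + £6.11 + £20.09 + £1.47 + £1.63 = £30.92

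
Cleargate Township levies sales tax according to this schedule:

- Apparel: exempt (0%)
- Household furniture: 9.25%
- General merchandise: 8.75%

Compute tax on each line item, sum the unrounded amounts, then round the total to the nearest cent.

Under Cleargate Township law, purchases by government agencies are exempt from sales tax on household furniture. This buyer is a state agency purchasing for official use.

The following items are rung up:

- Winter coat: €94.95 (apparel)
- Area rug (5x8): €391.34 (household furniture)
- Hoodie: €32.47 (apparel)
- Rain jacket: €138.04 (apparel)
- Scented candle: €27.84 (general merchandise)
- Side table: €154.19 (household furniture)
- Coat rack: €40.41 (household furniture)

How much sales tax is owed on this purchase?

€2.44

Winter coat €94.95: apparel → 0% → €0.00
Area rug (5x8) €391.34: household furniture, buyer-exempt → 0% → €0.00
Hoodie €32.47: apparel → 0% → €0.00
Rain jacket €138.04: apparel → 0% → €0.00
Scented candle €27.84: general merchandise → 8.75% → €2.436
Side table €154.19: household furniture, buyer-exempt → 0% → €0.00
Coat rack €40.41: household furniture, buyer-exempt → 0% → €0.00
Unrounded tax sum = €2.436 → €2.44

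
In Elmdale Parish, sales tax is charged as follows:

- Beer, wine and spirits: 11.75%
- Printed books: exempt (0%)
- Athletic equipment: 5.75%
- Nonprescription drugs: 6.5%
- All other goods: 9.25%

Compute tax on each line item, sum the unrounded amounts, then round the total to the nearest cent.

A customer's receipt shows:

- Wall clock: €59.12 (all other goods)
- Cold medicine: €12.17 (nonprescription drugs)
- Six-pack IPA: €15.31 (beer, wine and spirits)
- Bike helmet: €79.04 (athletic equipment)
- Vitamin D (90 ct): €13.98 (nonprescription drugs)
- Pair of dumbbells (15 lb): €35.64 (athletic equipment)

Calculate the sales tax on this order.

Wall clock €59.12: all other goods → 9.25% → €5.4686
Cold medicine €12.17: nonprescription drugs → 6.5% → €0.79105
Six-pack IPA €15.31: beer, wine and spirits → 11.75% → €1.798925
Bike helmet €79.04: athletic equipment → 5.75% → €4.5448
Vitamin D (90 ct) €13.98: nonprescription drugs → 6.5% → €0.9087
Pair of dumbbells (15 lb) €35.64: athletic equipment → 5.75% → €2.0493
Unrounded tax sum = €15.561375 → €15.56

€15.56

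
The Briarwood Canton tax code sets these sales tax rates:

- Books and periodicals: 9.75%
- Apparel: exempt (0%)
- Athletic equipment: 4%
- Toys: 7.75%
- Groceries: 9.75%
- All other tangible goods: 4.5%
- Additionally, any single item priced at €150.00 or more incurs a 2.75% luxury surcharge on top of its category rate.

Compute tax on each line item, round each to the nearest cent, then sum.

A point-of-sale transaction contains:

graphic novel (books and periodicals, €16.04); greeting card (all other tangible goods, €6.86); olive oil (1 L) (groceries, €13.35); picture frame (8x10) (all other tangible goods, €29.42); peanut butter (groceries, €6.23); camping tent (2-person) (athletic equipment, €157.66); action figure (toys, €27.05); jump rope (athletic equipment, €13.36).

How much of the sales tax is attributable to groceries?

Olive oil (1 L) €13.35: groceries → 9.75% → €1.30
Peanut butter €6.23: groceries → 9.75% → €0.61
Tax on groceries = €1.30 + €0.61 = €1.91

€1.91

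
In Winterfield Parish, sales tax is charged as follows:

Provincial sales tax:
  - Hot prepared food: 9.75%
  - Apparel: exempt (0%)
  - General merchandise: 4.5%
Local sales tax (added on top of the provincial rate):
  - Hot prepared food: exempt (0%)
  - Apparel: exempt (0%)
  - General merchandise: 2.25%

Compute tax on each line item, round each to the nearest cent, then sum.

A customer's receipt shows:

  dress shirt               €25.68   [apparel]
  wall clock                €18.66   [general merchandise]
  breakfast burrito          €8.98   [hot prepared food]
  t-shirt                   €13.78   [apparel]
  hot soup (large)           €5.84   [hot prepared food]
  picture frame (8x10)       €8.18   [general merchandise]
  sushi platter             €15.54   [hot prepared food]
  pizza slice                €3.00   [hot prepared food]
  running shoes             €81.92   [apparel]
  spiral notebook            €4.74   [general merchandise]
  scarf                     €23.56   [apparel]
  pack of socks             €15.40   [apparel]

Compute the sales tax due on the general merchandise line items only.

Wall clock €18.66: general merchandise → 4.5% + 2.25% local = 6.75% → €1.26
Picture frame (8x10) €8.18: general merchandise → 4.5% + 2.25% local = 6.75% → €0.55
Spiral notebook €4.74: general merchandise → 4.5% + 2.25% local = 6.75% → €0.32
Tax on general merchandise = €1.26 + €0.55 + €0.32 = €2.13

€2.13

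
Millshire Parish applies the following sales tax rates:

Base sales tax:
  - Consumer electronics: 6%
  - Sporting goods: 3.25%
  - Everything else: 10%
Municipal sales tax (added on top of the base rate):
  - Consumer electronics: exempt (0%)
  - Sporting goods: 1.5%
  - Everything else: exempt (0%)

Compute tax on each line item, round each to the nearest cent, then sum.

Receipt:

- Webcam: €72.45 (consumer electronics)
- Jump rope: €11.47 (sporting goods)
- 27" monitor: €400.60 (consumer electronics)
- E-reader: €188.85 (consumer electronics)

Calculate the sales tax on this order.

€40.26

Webcam €72.45: consumer electronics → 6% + 0% municipal = 6% → €4.35
Jump rope €11.47: sporting goods → 3.25% + 1.5% municipal = 4.75% → €0.54
27" monitor €400.60: consumer electronics → 6% + 0% municipal = 6% → €24.04
E-reader €188.85: consumer electronics → 6% + 0% municipal = 6% → €11.33
Total tax = €4.35 + €0.54 + €24.04 + €11.33 = €40.26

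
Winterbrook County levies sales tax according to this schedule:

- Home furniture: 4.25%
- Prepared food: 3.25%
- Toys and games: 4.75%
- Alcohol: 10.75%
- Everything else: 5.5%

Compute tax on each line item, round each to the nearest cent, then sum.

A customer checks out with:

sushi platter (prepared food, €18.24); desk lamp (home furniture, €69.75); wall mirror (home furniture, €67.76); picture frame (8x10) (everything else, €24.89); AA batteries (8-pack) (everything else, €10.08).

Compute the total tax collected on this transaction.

Sushi platter €18.24: prepared food → 3.25% → €0.59
Desk lamp €69.75: home furniture → 4.25% → €2.96
Wall mirror €67.76: home furniture → 4.25% → €2.88
Picture frame (8x10) €24.89: everything else → 5.5% → €1.37
AA batteries (8-pack) €10.08: everything else → 5.5% → €0.55
Total tax = €0.59 + €2.96 + €2.88 + €1.37 + €0.55 = €8.35

€8.35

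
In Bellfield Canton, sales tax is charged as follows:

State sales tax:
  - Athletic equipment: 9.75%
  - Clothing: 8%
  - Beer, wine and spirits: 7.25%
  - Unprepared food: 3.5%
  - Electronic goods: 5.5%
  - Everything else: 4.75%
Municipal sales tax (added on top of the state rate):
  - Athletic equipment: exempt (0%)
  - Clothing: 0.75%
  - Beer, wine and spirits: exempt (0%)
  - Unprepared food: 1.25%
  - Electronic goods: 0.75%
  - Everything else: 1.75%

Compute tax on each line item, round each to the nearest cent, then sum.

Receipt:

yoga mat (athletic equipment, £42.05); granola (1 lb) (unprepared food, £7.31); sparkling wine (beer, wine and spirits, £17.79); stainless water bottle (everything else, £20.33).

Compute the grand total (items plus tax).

£94.54

Yoga mat £42.05: athletic equipment → 9.75% + 0% municipal = 9.75% → £4.10
Granola (1 lb) £7.31: unprepared food → 3.5% + 1.25% municipal = 4.75% → £0.35
Sparkling wine £17.79: beer, wine and spirits → 7.25% + 0% municipal = 7.25% → £1.29
Stainless water bottle £20.33: everything else → 4.75% + 1.75% municipal = 6.5% → £1.32
Subtotal = £87.48; tax = £7.06; total due = £94.54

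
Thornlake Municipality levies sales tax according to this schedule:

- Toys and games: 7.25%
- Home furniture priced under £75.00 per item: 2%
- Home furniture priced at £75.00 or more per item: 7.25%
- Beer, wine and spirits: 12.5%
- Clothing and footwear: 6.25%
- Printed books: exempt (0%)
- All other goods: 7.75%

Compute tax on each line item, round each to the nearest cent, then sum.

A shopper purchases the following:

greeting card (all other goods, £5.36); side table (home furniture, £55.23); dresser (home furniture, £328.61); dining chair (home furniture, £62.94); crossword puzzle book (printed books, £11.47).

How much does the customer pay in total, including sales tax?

Greeting card £5.36: all other goods → 7.75% → £0.42
Side table £55.23: home furniture, under £75.00 → 2% → £1.10
Dresser £328.61: home furniture, £75.00 or more → 7.25% → £23.82
Dining chair £62.94: home furniture, under £75.00 → 2% → £1.26
Crossword puzzle book £11.47: printed books → 0% → £0.00
Subtotal = £463.61; tax = £26.60; total due = £490.21

£490.21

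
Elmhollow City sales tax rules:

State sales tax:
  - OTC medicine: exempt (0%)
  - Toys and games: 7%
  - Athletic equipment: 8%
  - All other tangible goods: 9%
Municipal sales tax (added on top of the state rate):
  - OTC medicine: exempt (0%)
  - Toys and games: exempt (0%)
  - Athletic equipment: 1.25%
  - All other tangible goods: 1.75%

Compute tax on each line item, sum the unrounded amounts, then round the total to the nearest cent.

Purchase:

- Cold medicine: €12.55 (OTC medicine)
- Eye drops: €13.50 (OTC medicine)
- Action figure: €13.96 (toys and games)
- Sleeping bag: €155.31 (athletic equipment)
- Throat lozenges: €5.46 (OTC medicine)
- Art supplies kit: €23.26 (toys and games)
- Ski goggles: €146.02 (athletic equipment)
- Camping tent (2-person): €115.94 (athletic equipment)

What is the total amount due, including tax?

€527.20

Cold medicine €12.55: OTC medicine → 0% + 0% municipal = 0% → €0.00
Eye drops €13.50: OTC medicine → 0% + 0% municipal = 0% → €0.00
Action figure €13.96: toys and games → 7% + 0% municipal = 7% → €0.9772
Sleeping bag €155.31: athletic equipment → 8% + 1.25% municipal = 9.25% → €14.366175
Throat lozenges €5.46: OTC medicine → 0% + 0% municipal = 0% → €0.00
Art supplies kit €23.26: toys and games → 7% + 0% municipal = 7% → €1.6282
Ski goggles €146.02: athletic equipment → 8% + 1.25% municipal = 9.25% → €13.50685
Camping tent (2-person) €115.94: athletic equipment → 8% + 1.25% municipal = 9.25% → €10.72445
Subtotal = €486.00; unrounded tax = €41.202875 → €41.20; total due = €527.20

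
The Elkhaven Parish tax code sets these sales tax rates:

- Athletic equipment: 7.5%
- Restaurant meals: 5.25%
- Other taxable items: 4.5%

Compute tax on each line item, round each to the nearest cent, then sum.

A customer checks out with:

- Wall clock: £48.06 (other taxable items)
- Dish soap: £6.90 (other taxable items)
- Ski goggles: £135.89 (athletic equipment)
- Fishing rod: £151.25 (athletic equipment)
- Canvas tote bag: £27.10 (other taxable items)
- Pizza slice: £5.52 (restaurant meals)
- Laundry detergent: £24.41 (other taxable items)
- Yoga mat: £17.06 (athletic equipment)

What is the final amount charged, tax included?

Wall clock £48.06: other taxable items → 4.5% → £2.16
Dish soap £6.90: other taxable items → 4.5% → £0.31
Ski goggles £135.89: athletic equipment → 7.5% → £10.19
Fishing rod £151.25: athletic equipment → 7.5% → £11.34
Canvas tote bag £27.10: other taxable items → 4.5% → £1.22
Pizza slice £5.52: restaurant meals → 5.25% → £0.29
Laundry detergent £24.41: other taxable items → 4.5% → £1.10
Yoga mat £17.06: athletic equipment → 7.5% → £1.28
Subtotal = £416.19; tax = £27.89; total due = £444.08

£444.08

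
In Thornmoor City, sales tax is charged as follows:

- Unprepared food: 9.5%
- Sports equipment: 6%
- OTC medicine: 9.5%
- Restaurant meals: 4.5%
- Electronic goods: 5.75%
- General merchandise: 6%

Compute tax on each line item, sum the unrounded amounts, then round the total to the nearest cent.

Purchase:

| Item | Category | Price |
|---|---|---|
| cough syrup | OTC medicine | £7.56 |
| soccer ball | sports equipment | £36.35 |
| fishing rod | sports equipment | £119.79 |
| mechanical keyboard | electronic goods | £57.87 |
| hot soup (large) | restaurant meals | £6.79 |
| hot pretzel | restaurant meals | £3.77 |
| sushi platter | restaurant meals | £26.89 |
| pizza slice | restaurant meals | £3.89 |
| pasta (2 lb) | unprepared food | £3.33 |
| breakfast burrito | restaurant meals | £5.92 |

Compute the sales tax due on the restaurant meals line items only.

Hot soup (large) £6.79: restaurant meals → 4.5% → £0.30555
Hot pretzel £3.77: restaurant meals → 4.5% → £0.16965
Sushi platter £26.89: restaurant meals → 4.5% → £1.21005
Pizza slice £3.89: restaurant meals → 4.5% → £0.17505
Breakfast burrito £5.92: restaurant meals → 4.5% → £0.2664
Tax on restaurant meals: unrounded sum = £2.1267 → £2.13

£2.13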